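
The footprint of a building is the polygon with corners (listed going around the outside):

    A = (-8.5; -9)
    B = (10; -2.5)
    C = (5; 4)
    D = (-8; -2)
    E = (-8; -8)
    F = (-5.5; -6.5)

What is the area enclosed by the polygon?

118

Apply the shoelace (surveyor's) formula: 2A = Σ (x_i·y_{i+1} − x_{i+1}·y_i), indices taken mod 6.
Σ = (111.25) + (52.5) + (22) + (48) + (8) + (-5.75) = 236
Area = |Σ|/2 = 118.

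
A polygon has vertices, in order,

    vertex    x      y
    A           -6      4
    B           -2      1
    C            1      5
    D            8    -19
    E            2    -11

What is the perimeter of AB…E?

|AB| = √((4)² + (-3)²) = √25 = 5
|BC| = √((3)² + (4)²) = √25 = 5
|CD| = √((7)² + (-24)²) = √625 = 25
|DE| = √((-6)² + (8)²) = √100 = 10
|EA| = √((-8)² + (15)²) = √289 = 17
Perimeter = 5 + 5 + 25 + 10 + 17 = 62.

62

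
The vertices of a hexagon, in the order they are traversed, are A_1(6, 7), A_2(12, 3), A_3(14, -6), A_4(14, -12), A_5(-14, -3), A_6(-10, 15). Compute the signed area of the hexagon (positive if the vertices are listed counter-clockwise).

-437

A_1→A_2: (6)(3) − (12)(7) = -66
A_2→A_3: (12)(-6) − (14)(3) = -114
A_3→A_4: (14)(-12) − (14)(-6) = -84
A_4→A_5: (14)(-3) − (-14)(-12) = -210
A_5→A_6: (-14)(15) − (-10)(-3) = -240
A_6→A_1: (-10)(7) − (6)(15) = -160
Σ = -874
Signed area = Σ/2 = -437 (negative ⇒ clockwise traversal).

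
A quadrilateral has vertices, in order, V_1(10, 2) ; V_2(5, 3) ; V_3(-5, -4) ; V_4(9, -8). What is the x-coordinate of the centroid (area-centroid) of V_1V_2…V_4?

Apply Gauss's area formula. First the cross-terms c_i = x_i·y_{i+1} − x_{i+1}·y_i:
  20, -5, 76, 98  ⇒  2A = 189, A = 94.5.
Then Σ (x_i + x_{i+1})·c_i = 2466, so x̄ = 2466 / (6·94.5) = 274/63.

274/63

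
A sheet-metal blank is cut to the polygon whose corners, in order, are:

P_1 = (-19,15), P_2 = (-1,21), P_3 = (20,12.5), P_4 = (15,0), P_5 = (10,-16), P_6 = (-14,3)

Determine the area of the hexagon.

795.5

Σ = (-384) + (-432.5) + (-187.5) + (-240) + (-194) + (-153) = -1591
Area = |Σ|/2 = 795.5.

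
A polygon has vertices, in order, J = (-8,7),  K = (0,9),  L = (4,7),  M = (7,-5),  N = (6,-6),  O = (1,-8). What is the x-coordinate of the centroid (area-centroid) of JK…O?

Apply the shoelace (surveyor's) formula. First the cross-terms c_i = x_i·y_{i+1} − x_{i+1}·y_i:
  -72, -36, -69, -12, -42, -57  ⇒  2A = -288, A = -144.
Then Σ (x_i + x_{i+1})·c_i = -378, so x̄ = -378 / (6·(-144)) = 0.4375.

0.4375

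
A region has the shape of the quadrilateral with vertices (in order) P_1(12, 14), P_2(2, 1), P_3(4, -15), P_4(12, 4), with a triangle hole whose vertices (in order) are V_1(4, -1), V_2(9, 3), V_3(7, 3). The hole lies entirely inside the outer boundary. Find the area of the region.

Outer boundary:
Apply the shoelace formula: 2A = Σ (x_i·y_{i+1} − x_{i+1}·y_i), indices taken mod 4.
Σ = (-16) + (-34) + (196) + (120) = 266
Area = |Σ|/2 = 133.
Hole:
Σ = (21) + (6) + (-19) = 8
Area = |Σ|/2 = 4.
Net area = 133 − 4 = 129.

129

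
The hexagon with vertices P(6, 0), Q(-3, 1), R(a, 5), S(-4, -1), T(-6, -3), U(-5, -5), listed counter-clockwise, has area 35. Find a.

-4

The doubled signed area Σ (x_i y_{i+1} − x_{i+1} y_i) is linear in a.
With a=0 it equals 62; the coefficient of a is -2 (from the two edges through R).
So -2·a + 62 = 2·35 = 70 ⇒ a = -4.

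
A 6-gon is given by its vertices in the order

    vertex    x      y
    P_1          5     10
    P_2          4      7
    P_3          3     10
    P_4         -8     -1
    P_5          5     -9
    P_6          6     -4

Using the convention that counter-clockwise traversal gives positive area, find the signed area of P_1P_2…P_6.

Apply Gauss's area formula: 2A = Σ (x_i·y_{i+1} − x_{i+1}·y_i), indices taken mod 6.
Σ = (-5) + (19) + (77) + (77) + (34) + (80) = 282
Signed area = Σ/2 = 141 (positive ⇒ counter-clockwise traversal).

141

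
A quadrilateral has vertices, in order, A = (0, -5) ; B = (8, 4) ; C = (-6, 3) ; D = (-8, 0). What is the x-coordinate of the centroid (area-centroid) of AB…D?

Apply the shoelace formula. First the cross-terms c_i = x_i·y_{i+1} − x_{i+1}·y_i:
  40, 48, 24, 40  ⇒  2A = 152, A = 76.
Then Σ (x_i + x_{i+1})·c_i = -240, so x̄ = -240 / (6·76) = -10/19.

-10/19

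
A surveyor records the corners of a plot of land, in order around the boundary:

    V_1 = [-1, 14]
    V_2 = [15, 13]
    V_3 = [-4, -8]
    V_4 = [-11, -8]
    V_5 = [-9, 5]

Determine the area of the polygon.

297.5

V_1→V_2: (-1)(13) − (15)(14) = -223
V_2→V_3: (15)(-8) − (-4)(13) = -68
V_3→V_4: (-4)(-8) − (-11)(-8) = -56
V_4→V_5: (-11)(5) − (-9)(-8) = -127
V_5→V_1: (-9)(14) − (-1)(5) = -121
Σ = -595
Area = |Σ|/2 = 297.5.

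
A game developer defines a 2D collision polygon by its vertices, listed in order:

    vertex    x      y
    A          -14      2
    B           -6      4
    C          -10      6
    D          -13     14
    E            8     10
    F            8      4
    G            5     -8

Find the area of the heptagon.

289

Apply the shoelace formula: 2A = Σ (x_i·y_{i+1} − x_{i+1}·y_i), indices taken mod 7.
Cross-terms: -44, 4, -62, -242, -48, -84, -102  ⇒  Σ = -578
Area = |Σ|/2 = 289.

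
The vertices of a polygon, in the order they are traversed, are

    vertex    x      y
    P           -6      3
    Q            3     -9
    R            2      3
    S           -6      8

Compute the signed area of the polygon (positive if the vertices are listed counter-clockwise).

Apply Gauss's area formula: 2A = Σ (x_i·y_{i+1} − x_{i+1}·y_i), indices taken mod 4.
Σ = (45) + (27) + (34) + (30) = 136
Signed area = Σ/2 = 68 (positive ⇒ counter-clockwise traversal).

68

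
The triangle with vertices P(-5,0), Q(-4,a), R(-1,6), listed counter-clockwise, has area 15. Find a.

-6

Write out the shoelace sum; only the two edges meeting at Q involve a:
2·Area = [((-5)·a − (-4)·0) + ((-4)·6 − (-1)·a)] + 30
       = -4·a + 6 = 30
⇒ a = -6.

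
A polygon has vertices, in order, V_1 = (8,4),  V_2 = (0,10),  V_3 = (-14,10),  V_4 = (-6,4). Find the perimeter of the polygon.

|V_1V_2| = √((-8)² + (6)²) = √100 = 10
|V_2V_3| = √((-14)² + (0)²) = √196 = 14
|V_3V_4| = √((8)² + (-6)²) = √100 = 10
|V_4V_1| = √((14)² + (0)²) = √196 = 14
Perimeter = 10 + 14 + 10 + 14 = 48.

48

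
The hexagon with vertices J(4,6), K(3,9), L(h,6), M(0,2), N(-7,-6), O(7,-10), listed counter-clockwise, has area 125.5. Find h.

-1

The doubled signed area Σ (x_i y_{i+1} − x_{i+1} y_i) is linear in h.
With h=0 it equals 244; the coefficient of h is -7 (from the two edges through L).
So -7·h + 244 = 2·125.5 = 251 ⇒ h = -1.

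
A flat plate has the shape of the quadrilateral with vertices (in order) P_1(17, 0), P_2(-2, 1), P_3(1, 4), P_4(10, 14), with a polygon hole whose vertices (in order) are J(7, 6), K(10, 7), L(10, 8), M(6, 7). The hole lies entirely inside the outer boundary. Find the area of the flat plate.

Outer boundary:
Apply Gauss's area formula: 2A = Σ (x_i·y_{i+1} − x_{i+1}·y_i), indices taken mod 4.
Cross-terms: 17, -9, -26, -238  ⇒  Σ = -256
Area = |Σ|/2 = 128.
Hole:
Cross-terms: -11, 10, 22, -13  ⇒  Σ = 8
Area = |Σ|/2 = 4.
Net area = 128 − 4 = 124.

124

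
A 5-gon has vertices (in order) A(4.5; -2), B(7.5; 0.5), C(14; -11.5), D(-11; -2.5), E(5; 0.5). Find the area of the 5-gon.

121.375

Apply the surveyor's formula: 2A = Σ (x_i·y_{i+1} − x_{i+1}·y_i), indices taken mod 5.
A→B: (4.5)(0.5) − (7.5)(-2) = 17.25
B→C: (7.5)(-11.5) − (14)(0.5) = -93.25
C→D: (14)(-2.5) − (-11)(-11.5) = -161.5
D→E: (-11)(0.5) − (5)(-2.5) = 7
E→A: (5)(-2) − (4.5)(0.5) = -12.25
Σ = -242.75
Area = |Σ|/2 = 121.375.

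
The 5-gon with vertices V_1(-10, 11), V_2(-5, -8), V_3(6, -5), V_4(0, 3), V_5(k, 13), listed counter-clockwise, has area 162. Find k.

-4

Write out the shoelace sum; only the two edges meeting at V_5 involve k:
2·Area = [(0·13 − k·3) + (k·11 − (-10)·13)] + 226
       = 8·k + 356 = 324
⇒ k = -4.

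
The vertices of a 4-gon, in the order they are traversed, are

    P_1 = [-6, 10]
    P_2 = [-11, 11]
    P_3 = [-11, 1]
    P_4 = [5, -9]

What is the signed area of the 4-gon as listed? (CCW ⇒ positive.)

122

Apply the shoelace (surveyor's) formula: 2A = Σ (x_i·y_{i+1} − x_{i+1}·y_i), indices taken mod 4.
Σ = (44) + (110) + (94) + (-4) = 244
Signed area = Σ/2 = 122 (positive ⇒ counter-clockwise traversal).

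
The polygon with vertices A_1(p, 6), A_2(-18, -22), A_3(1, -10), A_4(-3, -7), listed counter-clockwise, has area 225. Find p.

-13

Write out the shoelace sum; only the two edges meeting at A_1 involve p:
2·Area = [((-3)·6 − p·(-7)) + (p·(-22) − (-18)·6)] + 165
       = -15·p + 255 = 450
⇒ p = -13.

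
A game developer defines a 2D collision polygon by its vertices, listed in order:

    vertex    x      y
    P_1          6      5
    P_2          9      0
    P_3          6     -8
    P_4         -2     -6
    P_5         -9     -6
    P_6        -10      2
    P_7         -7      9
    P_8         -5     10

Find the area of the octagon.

237.5

Σ = (-45) + (-72) + (-52) + (-42) + (-78) + (-76) + (-25) + (-85) = -475
Area = |Σ|/2 = 237.5.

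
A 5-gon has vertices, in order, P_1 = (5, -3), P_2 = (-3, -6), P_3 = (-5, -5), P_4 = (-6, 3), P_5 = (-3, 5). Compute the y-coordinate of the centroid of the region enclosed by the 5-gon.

Apply the shoelace (surveyor's) formula. First the cross-terms c_i = x_i·y_{i+1} − x_{i+1}·y_i:
  -39, -15, -45, -21, -16  ⇒  2A = -136, A = -68.
Then Σ (y_i + y_{i+1})·c_i = 406, so ȳ = 406 / (6·(-68)) = -203/204.

-203/204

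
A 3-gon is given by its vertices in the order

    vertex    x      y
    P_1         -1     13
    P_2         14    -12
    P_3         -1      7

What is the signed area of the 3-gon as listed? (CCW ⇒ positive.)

-45

Apply the shoelace formula: 2A = Σ (x_i·y_{i+1} − x_{i+1}·y_i), indices taken mod 3.
Cross-terms: -170, 86, -6  ⇒  Σ = -90
Signed area = Σ/2 = -45 (negative ⇒ clockwise traversal).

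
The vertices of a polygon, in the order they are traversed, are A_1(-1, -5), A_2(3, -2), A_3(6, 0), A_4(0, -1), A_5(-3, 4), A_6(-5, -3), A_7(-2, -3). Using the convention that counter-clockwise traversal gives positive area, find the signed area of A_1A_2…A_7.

Σ = (17) + (12) + (-6) + (-3) + (29) + (9) + (7) = 65
Signed area = Σ/2 = 32.5 (positive ⇒ counter-clockwise traversal).

32.5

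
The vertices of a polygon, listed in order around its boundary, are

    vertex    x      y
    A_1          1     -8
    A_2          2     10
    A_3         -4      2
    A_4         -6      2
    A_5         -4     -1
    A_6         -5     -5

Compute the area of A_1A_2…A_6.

Σ = (26) + (44) + (4) + (14) + (15) + (45) = 148
Area = |Σ|/2 = 74.

74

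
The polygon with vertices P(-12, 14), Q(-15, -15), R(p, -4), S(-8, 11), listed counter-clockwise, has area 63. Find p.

-12

The doubled signed area Σ (x_i y_{i+1} − x_{i+1} y_i) is linear in p.
With p=0 it equals 438; the coefficient of p is 26 (from the two edges through R).
So 26·p + 438 = 2·63 = 126 ⇒ p = -12.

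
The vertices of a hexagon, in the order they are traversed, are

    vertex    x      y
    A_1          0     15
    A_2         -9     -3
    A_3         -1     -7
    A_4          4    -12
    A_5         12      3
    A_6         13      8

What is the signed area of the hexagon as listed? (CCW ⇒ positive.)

321.5

Σ = (135) + (60) + (40) + (156) + (57) + (195) = 643
Signed area = Σ/2 = 321.5 (positive ⇒ counter-clockwise traversal).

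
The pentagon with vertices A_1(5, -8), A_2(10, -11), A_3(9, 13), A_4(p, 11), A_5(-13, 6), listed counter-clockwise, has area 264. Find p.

6

The doubled signed area Σ (x_i y_{i+1} − x_{i+1} y_i) is linear in p.
With p=0 it equals 570; the coefficient of p is -7 (from the two edges through A_4).
So -7·p + 570 = 2·264 = 528 ⇒ p = 6.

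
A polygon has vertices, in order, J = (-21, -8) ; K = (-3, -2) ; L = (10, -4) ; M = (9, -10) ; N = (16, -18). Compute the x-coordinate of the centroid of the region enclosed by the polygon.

Apply the shoelace (surveyor's) formula. First the cross-terms c_i = x_i·y_{i+1} − x_{i+1}·y_i:
  18, 32, -64, -2, -506  ⇒  2A = -522, A = -261.
Then Σ (x_i + x_{i+1})·c_i = 1056, so x̄ = 1056 / (6·(-261)) = -176/261.

-176/261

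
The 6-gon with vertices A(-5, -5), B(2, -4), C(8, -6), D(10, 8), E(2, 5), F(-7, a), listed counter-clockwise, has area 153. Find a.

Write out the shoelace sum; only the two edges meeting at F involve a:
2·Area = [(2·a − (-7)·5) + ((-7)·(-5) − (-5)·a)] + 208
       = 7·a + 278 = 306
⇒ a = 4.

4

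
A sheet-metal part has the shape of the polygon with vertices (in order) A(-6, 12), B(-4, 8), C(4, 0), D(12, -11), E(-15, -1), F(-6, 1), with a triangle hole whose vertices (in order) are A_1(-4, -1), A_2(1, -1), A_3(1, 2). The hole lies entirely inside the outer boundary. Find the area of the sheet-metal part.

Outer boundary:
Σ = (0) + (-32) + (-44) + (-177) + (-21) + (-66) = -340
Area = |Σ|/2 = 170.
Hole:
Apply the surveyor's formula: 2A = Σ (x_i·y_{i+1} − x_{i+1}·y_i), indices taken mod 3.
Σ = (5) + (3) + (7) = 15
Area = |Σ|/2 = 7.5.
Net area = 170 − 7.5 = 162.5.

162.5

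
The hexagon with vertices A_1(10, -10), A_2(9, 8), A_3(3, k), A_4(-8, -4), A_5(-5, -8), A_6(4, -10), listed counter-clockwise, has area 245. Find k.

The doubled signed area Σ (x_i y_{i+1} − x_{i+1} y_i) is linear in k.
With k=0 it equals 320; the coefficient of k is 17 (from the two edges through A_3).
So 17·k + 320 = 2·245 = 490 ⇒ k = 10.

10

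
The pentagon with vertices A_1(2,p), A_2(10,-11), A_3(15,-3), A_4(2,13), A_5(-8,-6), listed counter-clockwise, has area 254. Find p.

Write out the shoelace sum; only the two edges meeting at A_1 involve p:
2·Area = [((-8)·p − 2·(-6)) + (2·(-11) − 10·p)] + 428
       = -18·p + 418 = 508
⇒ p = -5.

-5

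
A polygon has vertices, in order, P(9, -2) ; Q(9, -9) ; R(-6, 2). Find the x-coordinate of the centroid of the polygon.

Apply the shoelace (surveyor's) formula. First the cross-terms c_i = x_i·y_{i+1} − x_{i+1}·y_i:
  -63, -36, -6  ⇒  2A = -105, A = -52.5.
Then Σ (x_i + x_{i+1})·c_i = -1260, so x̄ = -1260 / (6·(-52.5)) = 4.

4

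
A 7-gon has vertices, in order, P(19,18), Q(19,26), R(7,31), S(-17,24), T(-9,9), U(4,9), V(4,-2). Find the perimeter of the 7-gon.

|PQ| = √((0)² + (8)²) = √64 = 8
|QR| = √((-12)² + (5)²) = √169 = 13
|RS| = √((-24)² + (-7)²) = √625 = 25
|ST| = √((8)² + (-15)²) = √289 = 17
|TU| = √((13)² + (0)²) = √169 = 13
|UV| = √((0)² + (-11)²) = √121 = 11
|VP| = √((15)² + (20)²) = √625 = 25
Perimeter = 8 + 13 + 25 + 17 + 13 + 11 + 25 = 112.

112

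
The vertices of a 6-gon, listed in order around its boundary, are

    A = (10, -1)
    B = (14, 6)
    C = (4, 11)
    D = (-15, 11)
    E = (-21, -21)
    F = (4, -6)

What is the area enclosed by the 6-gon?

612.5

A→B: (10)(6) − (14)(-1) = 74
B→C: (14)(11) − (4)(6) = 130
C→D: (4)(11) − (-15)(11) = 209
D→E: (-15)(-21) − (-21)(11) = 546
E→F: (-21)(-6) − (4)(-21) = 210
F→A: (4)(-1) − (10)(-6) = 56
Σ = 1225
Area = |Σ|/2 = 612.5.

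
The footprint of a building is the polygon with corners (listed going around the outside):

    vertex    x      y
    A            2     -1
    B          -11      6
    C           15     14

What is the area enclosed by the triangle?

143

Apply the shoelace formula: 2A = Σ (x_i·y_{i+1} − x_{i+1}·y_i), indices taken mod 3.
Cross-terms: 1, -244, -43  ⇒  Σ = -286
Area = |Σ|/2 = 143.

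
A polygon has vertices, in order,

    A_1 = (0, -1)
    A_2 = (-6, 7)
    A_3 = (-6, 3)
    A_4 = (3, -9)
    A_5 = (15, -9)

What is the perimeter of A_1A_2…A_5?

58

|A_1A_2| = √((-6)² + (8)²) = √100 = 10
|A_2A_3| = √((0)² + (-4)²) = √16 = 4
|A_3A_4| = √((9)² + (-12)²) = √225 = 15
|A_4A_5| = √((12)² + (0)²) = √144 = 12
|A_5A_1| = √((-15)² + (8)²) = √289 = 17
Perimeter = 10 + 4 + 15 + 12 + 17 = 58.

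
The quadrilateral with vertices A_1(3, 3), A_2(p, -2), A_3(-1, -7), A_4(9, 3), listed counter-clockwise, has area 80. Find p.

The doubled signed area Σ (x_i y_{i+1} − x_{i+1} y_i) is linear in p.
With p=0 it equals 70; the coefficient of p is -10 (from the two edges through A_2).
So -10·p + 70 = 2·80 = 160 ⇒ p = -9.

-9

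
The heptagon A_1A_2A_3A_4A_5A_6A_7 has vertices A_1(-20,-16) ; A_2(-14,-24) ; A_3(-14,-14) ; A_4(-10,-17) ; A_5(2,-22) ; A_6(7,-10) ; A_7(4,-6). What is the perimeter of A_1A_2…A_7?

82

|A_1A_2| = √((6)² + (-8)²) = √100 = 10
|A_2A_3| = √((0)² + (10)²) = √100 = 10
|A_3A_4| = √((4)² + (-3)²) = √25 = 5
|A_4A_5| = √((12)² + (-5)²) = √169 = 13
|A_5A_6| = √((5)² + (12)²) = √169 = 13
|A_6A_7| = √((-3)² + (4)²) = √25 = 5
|A_7A_1| = √((-24)² + (-10)²) = √676 = 26
Perimeter = 10 + 10 + 5 + 13 + 13 + 5 + 26 = 82.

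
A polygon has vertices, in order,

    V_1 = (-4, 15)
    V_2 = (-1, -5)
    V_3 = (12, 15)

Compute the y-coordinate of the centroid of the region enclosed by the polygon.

Apply the shoelace (surveyor's) formula. First the cross-terms c_i = x_i·y_{i+1} − x_{i+1}·y_i:
  35, 45, 240  ⇒  2A = 320, A = 160.
Then Σ (y_i + y_{i+1})·c_i = 8000, so ȳ = 8000 / (6·160) = 25/3.

25/3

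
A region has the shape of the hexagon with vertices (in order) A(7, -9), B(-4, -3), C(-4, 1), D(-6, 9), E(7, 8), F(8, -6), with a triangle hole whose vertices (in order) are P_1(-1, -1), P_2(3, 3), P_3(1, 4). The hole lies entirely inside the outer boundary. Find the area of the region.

169

Outer boundary:
Apply the shoelace formula: 2A = Σ (x_i·y_{i+1} − x_{i+1}·y_i), indices taken mod 6.
Σ = (-57) + (-16) + (-30) + (-111) + (-106) + (-30) = -350
Area = |Σ|/2 = 175.
Hole:
Apply the shoelace formula: 2A = Σ (x_i·y_{i+1} − x_{i+1}·y_i), indices taken mod 3.
Σ = (0) + (9) + (3) = 12
Area = |Σ|/2 = 6.
Net area = 175 − 6 = 169.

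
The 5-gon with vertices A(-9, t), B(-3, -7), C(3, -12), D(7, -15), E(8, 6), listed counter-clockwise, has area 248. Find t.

The doubled signed area Σ (x_i y_{i+1} − x_{i+1} y_i) is linear in t.
With t=0 it equals 375; the coefficient of t is 11 (from the two edges through A).
So 11·t + 375 = 2·248 = 496 ⇒ t = 11.

11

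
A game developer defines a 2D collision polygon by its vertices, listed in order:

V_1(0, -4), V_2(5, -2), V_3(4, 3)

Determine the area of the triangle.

13.5

Apply Gauss's area formula: 2A = Σ (x_i·y_{i+1} − x_{i+1}·y_i), indices taken mod 3.
Σ = (20) + (23) + (-16) = 27
Area = |Σ|/2 = 13.5.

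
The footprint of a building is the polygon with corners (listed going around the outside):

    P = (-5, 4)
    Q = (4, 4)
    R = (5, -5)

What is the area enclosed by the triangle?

Apply the shoelace (surveyor's) formula: 2A = Σ (x_i·y_{i+1} − x_{i+1}·y_i), indices taken mod 3.
Σ = (-36) + (-40) + (-5) = -81
Area = |Σ|/2 = 40.5.

40.5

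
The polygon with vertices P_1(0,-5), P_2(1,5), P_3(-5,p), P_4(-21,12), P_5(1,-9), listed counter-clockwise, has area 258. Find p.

Write out the shoelace sum; only the two edges meeting at P_3 involve p:
2·Area = [(1·p − (-5)·5) + ((-5)·12 − (-21)·p)] + 177
       = 22·p + 142 = 516
⇒ p = 17.

17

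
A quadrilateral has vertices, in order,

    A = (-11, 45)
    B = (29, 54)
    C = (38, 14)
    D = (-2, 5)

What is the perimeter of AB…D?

164

|AB| = √((40)² + (9)²) = √1681 = 41
|BC| = √((9)² + (-40)²) = √1681 = 41
|CD| = √((-40)² + (-9)²) = √1681 = 41
|DA| = √((-9)² + (40)²) = √1681 = 41
Perimeter = 41 + 41 + 41 + 41 = 164.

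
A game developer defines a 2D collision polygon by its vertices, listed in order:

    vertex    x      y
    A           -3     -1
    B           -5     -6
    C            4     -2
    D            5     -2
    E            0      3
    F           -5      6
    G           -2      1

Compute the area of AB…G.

45.5

Apply the shoelace formula: 2A = Σ (x_i·y_{i+1} − x_{i+1}·y_i), indices taken mod 7.
Σ = (13) + (34) + (2) + (15) + (15) + (7) + (5) = 91
Area = |Σ|/2 = 45.5.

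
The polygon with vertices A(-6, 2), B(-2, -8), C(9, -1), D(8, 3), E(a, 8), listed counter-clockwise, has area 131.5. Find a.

Write out the shoelace sum; only the two edges meeting at E involve a:
2·Area = [(8·8 − a·3) + (a·2 − (-6)·8)] + 161
       = -1·a + 273 = 263
⇒ a = 10.

10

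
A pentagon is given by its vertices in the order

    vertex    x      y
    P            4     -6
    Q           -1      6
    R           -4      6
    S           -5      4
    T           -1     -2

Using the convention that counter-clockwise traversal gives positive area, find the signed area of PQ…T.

39

Apply the shoelace (surveyor's) formula: 2A = Σ (x_i·y_{i+1} − x_{i+1}·y_i), indices taken mod 5.
Cross-terms: 18, 18, 14, 14, 14  ⇒  Σ = 78
Signed area = Σ/2 = 39 (positive ⇒ counter-clockwise traversal).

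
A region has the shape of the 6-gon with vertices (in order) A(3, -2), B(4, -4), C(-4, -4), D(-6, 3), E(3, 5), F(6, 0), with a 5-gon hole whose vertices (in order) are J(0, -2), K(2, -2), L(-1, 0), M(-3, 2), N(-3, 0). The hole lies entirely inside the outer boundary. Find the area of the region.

70.5

Outer boundary:
A→B: (3)(-4) − (4)(-2) = -4
B→C: (4)(-4) − (-4)(-4) = -32
C→D: (-4)(3) − (-6)(-4) = -36
D→E: (-6)(5) − (3)(3) = -39
E→F: (3)(0) − (6)(5) = -30
F→A: (6)(-2) − (3)(0) = -12
Σ = -153
Area = |Σ|/2 = 76.5.
Hole:
Σ = (4) + (-2) + (-2) + (6) + (6) = 12
Area = |Σ|/2 = 6.
Net area = 76.5 − 6 = 70.5.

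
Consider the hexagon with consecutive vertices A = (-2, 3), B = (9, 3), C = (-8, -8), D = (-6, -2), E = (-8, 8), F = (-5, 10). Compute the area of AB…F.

106

Apply the shoelace (surveyor's) formula: 2A = Σ (x_i·y_{i+1} − x_{i+1}·y_i), indices taken mod 6.
Cross-terms: -33, -48, -32, -64, -40, 5  ⇒  Σ = -212
Area = |Σ|/2 = 106.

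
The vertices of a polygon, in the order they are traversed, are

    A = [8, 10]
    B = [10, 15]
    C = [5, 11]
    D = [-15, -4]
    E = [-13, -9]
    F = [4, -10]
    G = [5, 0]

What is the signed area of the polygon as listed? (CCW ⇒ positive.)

274.5

Cross-terms: 20, 35, 145, 83, 166, 50, 50  ⇒  Σ = 549
Signed area = Σ/2 = 274.5 (positive ⇒ counter-clockwise traversal).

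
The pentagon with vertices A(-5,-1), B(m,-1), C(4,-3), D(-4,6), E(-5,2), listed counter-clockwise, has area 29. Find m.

The doubled signed area Σ (x_i y_{i+1} − x_{i+1} y_i) is linear in m.
With m=0 it equals 58; the coefficient of m is -2 (from the two edges through B).
So -2·m + 58 = 2·29 = 58 ⇒ m = 0.

0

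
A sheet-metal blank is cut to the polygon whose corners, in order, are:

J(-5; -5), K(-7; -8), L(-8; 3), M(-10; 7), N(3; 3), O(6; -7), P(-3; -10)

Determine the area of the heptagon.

Apply the surveyor's formula: 2A = Σ (x_i·y_{i+1} − x_{i+1}·y_i), indices taken mod 7.
Σ = (5) + (-85) + (-26) + (-51) + (-39) + (-81) + (-35) = -312
Area = |Σ|/2 = 156.

156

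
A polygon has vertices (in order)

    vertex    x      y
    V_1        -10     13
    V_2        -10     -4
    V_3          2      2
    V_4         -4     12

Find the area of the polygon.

Σ = (170) + (-12) + (32) + (68) = 258
Area = |Σ|/2 = 129.

129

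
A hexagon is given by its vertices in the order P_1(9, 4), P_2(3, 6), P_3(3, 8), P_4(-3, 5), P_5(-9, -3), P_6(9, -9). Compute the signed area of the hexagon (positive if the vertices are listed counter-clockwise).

183

P_1→P_2: (9)(6) − (3)(4) = 42
P_2→P_3: (3)(8) − (3)(6) = 6
P_3→P_4: (3)(5) − (-3)(8) = 39
P_4→P_5: (-3)(-3) − (-9)(5) = 54
P_5→P_6: (-9)(-9) − (9)(-3) = 108
P_6→P_1: (9)(4) − (9)(-9) = 117
Σ = 366
Signed area = Σ/2 = 183 (positive ⇒ counter-clockwise traversal).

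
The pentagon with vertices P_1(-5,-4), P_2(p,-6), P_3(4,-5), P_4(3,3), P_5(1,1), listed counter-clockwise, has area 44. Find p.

-6

Write out the shoelace sum; only the two edges meeting at P_2 involve p:
2·Area = [((-5)·(-6) − p·(-4)) + (p·(-5) − 4·(-6))] + 28
       = -1·p + 82 = 88
⇒ p = -6.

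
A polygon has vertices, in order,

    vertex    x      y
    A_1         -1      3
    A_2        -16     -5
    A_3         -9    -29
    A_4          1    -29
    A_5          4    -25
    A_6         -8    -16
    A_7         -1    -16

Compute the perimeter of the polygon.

|A_1A_2| = √((-15)² + (-8)²) = √289 = 17
|A_2A_3| = √((7)² + (-24)²) = √625 = 25
|A_3A_4| = √((10)² + (0)²) = √100 = 10
|A_4A_5| = √((3)² + (4)²) = √25 = 5
|A_5A_6| = √((-12)² + (9)²) = √225 = 15
|A_6A_7| = √((7)² + (0)²) = √49 = 7
|A_7A_1| = √((0)² + (19)²) = √361 = 19
Perimeter = 17 + 25 + 10 + 5 + 15 + 7 + 19 = 98.

98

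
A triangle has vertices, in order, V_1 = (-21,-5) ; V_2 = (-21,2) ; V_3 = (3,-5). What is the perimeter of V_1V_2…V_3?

|V_1V_2| = √((0)² + (7)²) = √49 = 7
|V_2V_3| = √((24)² + (-7)²) = √625 = 25
|V_3V_1| = √((-24)² + (0)²) = √576 = 24
Perimeter = 7 + 25 + 24 = 56.

56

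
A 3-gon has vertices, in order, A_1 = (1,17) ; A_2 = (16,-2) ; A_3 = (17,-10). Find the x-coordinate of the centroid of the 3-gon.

Apply Gauss's area formula. First the cross-terms c_i = x_i·y_{i+1} − x_{i+1}·y_i:
  -274, -126, 299  ⇒  2A = -101, A = -50.5.
Then Σ (x_i + x_{i+1})·c_i = -3434, so x̄ = -3434 / (6·(-50.5)) = 34/3.

34/3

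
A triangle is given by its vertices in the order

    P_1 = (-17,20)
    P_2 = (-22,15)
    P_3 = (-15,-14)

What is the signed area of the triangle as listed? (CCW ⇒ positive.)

90

P_1→P_2: (-17)(15) − (-22)(20) = 185
P_2→P_3: (-22)(-14) − (-15)(15) = 533
P_3→P_1: (-15)(20) − (-17)(-14) = -538
Σ = 180
Signed area = Σ/2 = 90 (positive ⇒ counter-clockwise traversal).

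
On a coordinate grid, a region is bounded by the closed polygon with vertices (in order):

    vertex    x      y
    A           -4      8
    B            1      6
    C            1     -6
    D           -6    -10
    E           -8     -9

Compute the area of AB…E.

Σ = (-32) + (-12) + (-46) + (-26) + (-100) = -216
Area = |Σ|/2 = 108.

108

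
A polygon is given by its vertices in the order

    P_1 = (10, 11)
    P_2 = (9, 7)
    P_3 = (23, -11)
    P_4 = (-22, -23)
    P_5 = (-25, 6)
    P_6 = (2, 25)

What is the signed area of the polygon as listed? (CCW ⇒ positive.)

P_1→P_2: (10)(7) − (9)(11) = -29
P_2→P_3: (9)(-11) − (23)(7) = -260
P_3→P_4: (23)(-23) − (-22)(-11) = -771
P_4→P_5: (-22)(6) − (-25)(-23) = -707
P_5→P_6: (-25)(25) − (2)(6) = -637
P_6→P_1: (2)(11) − (10)(25) = -228
Σ = -2632
Signed area = Σ/2 = -1316 (negative ⇒ clockwise traversal).

-1316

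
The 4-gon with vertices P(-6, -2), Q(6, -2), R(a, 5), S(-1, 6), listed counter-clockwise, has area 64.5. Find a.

4

The doubled signed area Σ (x_i y_{i+1} − x_{i+1} y_i) is linear in a.
With a=0 it equals 97; the coefficient of a is 8 (from the two edges through R).
So 8·a + 97 = 2·64.5 = 129 ⇒ a = 4.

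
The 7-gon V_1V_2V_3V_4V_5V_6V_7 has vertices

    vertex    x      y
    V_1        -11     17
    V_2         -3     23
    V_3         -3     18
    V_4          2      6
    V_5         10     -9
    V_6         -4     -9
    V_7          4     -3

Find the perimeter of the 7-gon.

94

|V_1V_2| = √((8)² + (6)²) = √100 = 10
|V_2V_3| = √((0)² + (-5)²) = √25 = 5
|V_3V_4| = √((5)² + (-12)²) = √169 = 13
|V_4V_5| = √((8)² + (-15)²) = √289 = 17
|V_5V_6| = √((-14)² + (0)²) = √196 = 14
|V_6V_7| = √((8)² + (6)²) = √100 = 10
|V_7V_1| = √((-15)² + (20)²) = √625 = 25
Perimeter = 10 + 5 + 13 + 17 + 14 + 10 + 25 = 94.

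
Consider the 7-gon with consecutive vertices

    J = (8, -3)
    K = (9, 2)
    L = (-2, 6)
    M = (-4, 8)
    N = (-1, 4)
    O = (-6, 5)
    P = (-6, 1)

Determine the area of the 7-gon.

J→K: (8)(2) − (9)(-3) = 43
K→L: (9)(6) − (-2)(2) = 58
L→M: (-2)(8) − (-4)(6) = 8
M→N: (-4)(4) − (-1)(8) = -8
N→O: (-1)(5) − (-6)(4) = 19
O→P: (-6)(1) − (-6)(5) = 24
P→J: (-6)(-3) − (8)(1) = 10
Σ = 154
Area = |Σ|/2 = 77.

77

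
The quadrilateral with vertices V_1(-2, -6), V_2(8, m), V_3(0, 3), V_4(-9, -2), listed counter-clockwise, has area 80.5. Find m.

-6

The doubled signed area Σ (x_i y_{i+1} − x_{i+1} y_i) is linear in m.
With m=0 it equals 149; the coefficient of m is -2 (from the two edges through V_2).
So -2·m + 149 = 2·80.5 = 161 ⇒ m = -6.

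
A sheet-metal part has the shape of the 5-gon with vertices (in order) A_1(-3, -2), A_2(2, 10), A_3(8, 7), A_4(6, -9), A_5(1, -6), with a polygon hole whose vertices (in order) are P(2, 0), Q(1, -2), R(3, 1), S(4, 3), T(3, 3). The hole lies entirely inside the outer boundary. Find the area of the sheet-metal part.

Outer boundary:
Σ = (-26) + (-66) + (-114) + (-27) + (-20) = -253
Area = |Σ|/2 = 126.5.
Hole:
Apply the shoelace formula: 2A = Σ (x_i·y_{i+1} − x_{i+1}·y_i), indices taken mod 5.
P→Q: (2)(-2) − (1)(0) = -4
Q→R: (1)(1) − (3)(-2) = 7
R→S: (3)(3) − (4)(1) = 5
S→T: (4)(3) − (3)(3) = 3
T→P: (3)(0) − (2)(3) = -6
Σ = 5
Area = |Σ|/2 = 2.5.
Net area = 126.5 − 2.5 = 124.

124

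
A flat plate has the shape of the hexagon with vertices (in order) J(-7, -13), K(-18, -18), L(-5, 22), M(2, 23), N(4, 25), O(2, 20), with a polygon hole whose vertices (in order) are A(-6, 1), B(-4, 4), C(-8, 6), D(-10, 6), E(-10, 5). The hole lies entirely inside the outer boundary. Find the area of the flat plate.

310.5

Outer boundary:
Apply the shoelace formula: 2A = Σ (x_i·y_{i+1} − x_{i+1}·y_i), indices taken mod 6.
Cross-terms: -108, -486, -159, -42, 30, 114  ⇒  Σ = -651
Area = |Σ|/2 = 325.5.
Hole:
Apply Gauss's area formula: 2A = Σ (x_i·y_{i+1} − x_{i+1}·y_i), indices taken mod 5.
Σ = (-20) + (8) + (12) + (10) + (20) = 30
Area = |Σ|/2 = 15.
Net area = 325.5 − 15 = 310.5.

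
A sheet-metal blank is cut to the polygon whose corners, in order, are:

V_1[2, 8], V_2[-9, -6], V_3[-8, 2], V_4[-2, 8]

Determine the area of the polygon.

49

V_1→V_2: (2)(-6) − (-9)(8) = 60
V_2→V_3: (-9)(2) − (-8)(-6) = -66
V_3→V_4: (-8)(8) − (-2)(2) = -60
V_4→V_1: (-2)(8) − (2)(8) = -32
Σ = -98
Area = |Σ|/2 = 49.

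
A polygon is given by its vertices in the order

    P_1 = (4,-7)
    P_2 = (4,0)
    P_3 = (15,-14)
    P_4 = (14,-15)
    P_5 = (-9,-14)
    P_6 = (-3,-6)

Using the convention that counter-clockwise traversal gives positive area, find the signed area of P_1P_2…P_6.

Apply Gauss's area formula: 2A = Σ (x_i·y_{i+1} − x_{i+1}·y_i), indices taken mod 6.
P_1→P_2: (4)(0) − (4)(-7) = 28
P_2→P_3: (4)(-14) − (15)(0) = -56
P_3→P_4: (15)(-15) − (14)(-14) = -29
P_4→P_5: (14)(-14) − (-9)(-15) = -331
P_5→P_6: (-9)(-6) − (-3)(-14) = 12
P_6→P_1: (-3)(-7) − (4)(-6) = 45
Σ = -331
Signed area = Σ/2 = -165.5 (negative ⇒ clockwise traversal).

-165.5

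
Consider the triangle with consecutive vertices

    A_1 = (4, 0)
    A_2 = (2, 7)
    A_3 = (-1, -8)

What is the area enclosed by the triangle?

Cross-terms: 28, -9, 32  ⇒  Σ = 51
Area = |Σ|/2 = 25.5.

25.5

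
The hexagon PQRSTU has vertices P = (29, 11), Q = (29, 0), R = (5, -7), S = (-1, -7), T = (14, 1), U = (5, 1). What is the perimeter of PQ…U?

|PQ| = √((0)² + (-11)²) = √121 = 11
|QR| = √((-24)² + (-7)²) = √625 = 25
|RS| = √((-6)² + (0)²) = √36 = 6
|ST| = √((15)² + (8)²) = √289 = 17
|TU| = √((-9)² + (0)²) = √81 = 9
|UP| = √((24)² + (10)²) = √676 = 26
Perimeter = 11 + 25 + 6 + 17 + 9 + 26 = 94.

94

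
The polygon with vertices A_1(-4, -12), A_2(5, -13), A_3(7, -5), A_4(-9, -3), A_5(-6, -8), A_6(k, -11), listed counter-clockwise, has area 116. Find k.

Write out the shoelace sum; only the two edges meeting at A_6 involve k:
2·Area = [((-6)·(-11) − k·(-8)) + (k·(-12) − (-4)·(-11))] + 166
       = -4·k + 188 = 232
⇒ k = -11.

-11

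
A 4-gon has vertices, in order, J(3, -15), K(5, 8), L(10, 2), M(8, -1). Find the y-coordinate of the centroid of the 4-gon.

Apply Gauss's area formula. First the cross-terms c_i = x_i·y_{i+1} − x_{i+1}·y_i:
  99, -70, -26, -117  ⇒  2A = -114, A = -57.
Then Σ (y_i + y_{i+1})·c_i = 453, so ȳ = 453 / (6·(-57)) = -151/114.

-151/114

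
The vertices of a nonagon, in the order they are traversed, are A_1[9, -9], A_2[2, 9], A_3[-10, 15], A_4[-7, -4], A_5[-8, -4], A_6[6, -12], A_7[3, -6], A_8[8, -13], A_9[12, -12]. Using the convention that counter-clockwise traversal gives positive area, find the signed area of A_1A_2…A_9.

Apply Gauss's area formula: 2A = Σ (x_i·y_{i+1} − x_{i+1}·y_i), indices taken mod 9.
A_1→A_2: (9)(9) − (2)(-9) = 99
A_2→A_3: (2)(15) − (-10)(9) = 120
A_3→A_4: (-10)(-4) − (-7)(15) = 145
A_4→A_5: (-7)(-4) − (-8)(-4) = -4
A_5→A_6: (-8)(-12) − (6)(-4) = 120
A_6→A_7: (6)(-6) − (3)(-12) = 0
A_7→A_8: (3)(-13) − (8)(-6) = 9
A_8→A_9: (8)(-12) − (12)(-13) = 60
A_9→A_1: (12)(-9) − (9)(-12) = 0
Σ = 549
Signed area = Σ/2 = 274.5 (positive ⇒ counter-clockwise traversal).

274.5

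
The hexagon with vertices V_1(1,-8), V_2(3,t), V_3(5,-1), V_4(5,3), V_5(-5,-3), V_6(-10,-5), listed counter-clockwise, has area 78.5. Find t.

-9

Write out the shoelace sum; only the two edges meeting at V_2 involve t:
2·Area = [(1·t − 3·(-8)) + (3·(-1) − 5·t)] + 100
       = -4·t + 121 = 157
⇒ t = -9.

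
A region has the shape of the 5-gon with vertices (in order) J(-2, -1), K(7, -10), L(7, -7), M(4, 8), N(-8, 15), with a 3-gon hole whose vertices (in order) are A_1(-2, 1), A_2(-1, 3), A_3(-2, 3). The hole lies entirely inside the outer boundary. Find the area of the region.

Outer boundary:
Apply the surveyor's formula: 2A = Σ (x_i·y_{i+1} − x_{i+1}·y_i), indices taken mod 5.
Σ = (27) + (21) + (84) + (124) + (38) = 294
Area = |Σ|/2 = 147.
Hole:
Cross-terms: -5, 3, 4  ⇒  Σ = 2
Area = |Σ|/2 = 1.
Net area = 147 − 1 = 146.

146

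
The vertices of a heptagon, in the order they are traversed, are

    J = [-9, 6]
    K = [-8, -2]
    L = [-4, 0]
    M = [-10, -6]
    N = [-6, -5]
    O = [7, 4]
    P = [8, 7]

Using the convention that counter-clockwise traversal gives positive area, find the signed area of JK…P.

117.5

Apply the surveyor's formula: 2A = Σ (x_i·y_{i+1} − x_{i+1}·y_i), indices taken mod 7.
Σ = (66) + (-8) + (24) + (14) + (11) + (17) + (111) = 235
Signed area = Σ/2 = 117.5 (positive ⇒ counter-clockwise traversal).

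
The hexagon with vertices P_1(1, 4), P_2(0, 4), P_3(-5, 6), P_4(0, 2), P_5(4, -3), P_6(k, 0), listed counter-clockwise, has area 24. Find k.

6

Write out the shoelace sum; only the two edges meeting at P_6 involve k:
2·Area = [(4·0 − k·(-3)) + (k·4 − 1·0)] + 6
       = 7·k + 6 = 48
⇒ k = 6.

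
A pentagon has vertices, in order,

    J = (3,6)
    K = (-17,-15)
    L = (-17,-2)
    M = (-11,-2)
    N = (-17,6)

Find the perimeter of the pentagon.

|JK| = √((-20)² + (-21)²) = √841 = 29
|KL| = √((0)² + (13)²) = √169 = 13
|LM| = √((6)² + (0)²) = √36 = 6
|MN| = √((-6)² + (8)²) = √100 = 10
|NJ| = √((20)² + (0)²) = √400 = 20
Perimeter = 29 + 13 + 6 + 10 + 20 = 78.

78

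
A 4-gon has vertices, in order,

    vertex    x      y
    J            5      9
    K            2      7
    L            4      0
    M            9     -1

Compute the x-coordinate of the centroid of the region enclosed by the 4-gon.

Apply the surveyor's formula. First the cross-terms c_i = x_i·y_{i+1} − x_{i+1}·y_i:
  17, -28, -4, 86  ⇒  2A = 71, A = 35.5.
Then Σ (x_i + x_{i+1})·c_i = 1103, so x̄ = 1103 / (6·35.5) = 1103/213.

1103/213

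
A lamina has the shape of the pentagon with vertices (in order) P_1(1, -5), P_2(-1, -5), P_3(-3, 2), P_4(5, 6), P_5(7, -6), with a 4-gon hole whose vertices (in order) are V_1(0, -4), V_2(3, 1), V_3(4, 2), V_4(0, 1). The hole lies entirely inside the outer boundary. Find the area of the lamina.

Outer boundary:
Apply Gauss's area formula: 2A = Σ (x_i·y_{i+1} − x_{i+1}·y_i), indices taken mod 5.
P_1→P_2: (1)(-5) − (-1)(-5) = -10
P_2→P_3: (-1)(2) − (-3)(-5) = -17
P_3→P_4: (-3)(6) − (5)(2) = -28
P_4→P_5: (5)(-6) − (7)(6) = -72
P_5→P_1: (7)(-5) − (1)(-6) = -29
Σ = -156
Area = |Σ|/2 = 78.
Hole:
Apply Gauss's area formula: 2A = Σ (x_i·y_{i+1} − x_{i+1}·y_i), indices taken mod 4.
Σ = (12) + (2) + (4) + (0) = 18
Area = |Σ|/2 = 9.
Net area = 78 − 9 = 69.

69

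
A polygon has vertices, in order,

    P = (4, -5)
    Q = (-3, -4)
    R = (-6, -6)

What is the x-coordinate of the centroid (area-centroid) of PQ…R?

-5/3

Apply the shoelace (surveyor's) formula. First the cross-terms c_i = x_i·y_{i+1} − x_{i+1}·y_i:
  -31, -6, 54  ⇒  2A = 17, A = 8.5.
Then Σ (x_i + x_{i+1})·c_i = -85, so x̄ = -85 / (6·8.5) = -5/3.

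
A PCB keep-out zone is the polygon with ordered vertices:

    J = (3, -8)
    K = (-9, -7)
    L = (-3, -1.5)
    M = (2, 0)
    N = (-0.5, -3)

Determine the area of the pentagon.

J→K: (3)(-7) − (-9)(-8) = -93
K→L: (-9)(-1.5) − (-3)(-7) = -7.5
L→M: (-3)(0) − (2)(-1.5) = 3
M→N: (2)(-3) − (-0.5)(0) = -6
N→J: (-0.5)(-8) − (3)(-3) = 13
Σ = -90.5
Area = |Σ|/2 = 45.25.

45.25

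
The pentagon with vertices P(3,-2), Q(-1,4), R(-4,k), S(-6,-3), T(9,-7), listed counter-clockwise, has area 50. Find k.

-2

Write out the shoelace sum; only the two edges meeting at R involve k:
2·Area = [((-1)·k − (-4)·4) + ((-4)·(-3) − (-6)·k)] + 82
       = 5·k + 110 = 100
⇒ k = -2.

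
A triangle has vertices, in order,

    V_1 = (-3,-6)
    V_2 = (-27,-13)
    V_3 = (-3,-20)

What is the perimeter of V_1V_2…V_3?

|V_1V_2| = √((-24)² + (-7)²) = √625 = 25
|V_2V_3| = √((24)² + (-7)²) = √625 = 25
|V_3V_1| = √((0)² + (14)²) = √196 = 14
Perimeter = 25 + 25 + 14 = 64.

64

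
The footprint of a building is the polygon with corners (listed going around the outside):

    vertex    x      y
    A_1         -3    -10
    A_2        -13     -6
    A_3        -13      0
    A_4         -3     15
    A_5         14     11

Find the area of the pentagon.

367.5

Σ = (-112) + (-78) + (-195) + (-243) + (-107) = -735
Area = |Σ|/2 = 367.5.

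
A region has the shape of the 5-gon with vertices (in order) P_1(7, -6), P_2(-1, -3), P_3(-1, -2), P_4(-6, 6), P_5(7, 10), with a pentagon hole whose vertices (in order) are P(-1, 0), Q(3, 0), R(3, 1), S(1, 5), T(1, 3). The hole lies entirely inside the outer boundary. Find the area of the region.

121

Outer boundary:
Apply Gauss's area formula: 2A = Σ (x_i·y_{i+1} − x_{i+1}·y_i), indices taken mod 5.
Σ = (-27) + (-1) + (-18) + (-102) + (-112) = -260
Area = |Σ|/2 = 130.
Hole:
Apply Gauss's area formula: 2A = Σ (x_i·y_{i+1} − x_{i+1}·y_i), indices taken mod 5.
Cross-terms: 0, 3, 14, -2, 3  ⇒  Σ = 18
Area = |Σ|/2 = 9.
Net area = 130 − 9 = 121.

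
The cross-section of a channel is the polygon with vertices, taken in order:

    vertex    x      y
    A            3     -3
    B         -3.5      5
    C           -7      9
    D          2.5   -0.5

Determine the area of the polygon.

8.5

Apply Gauss's area formula: 2A = Σ (x_i·y_{i+1} − x_{i+1}·y_i), indices taken mod 4.
Σ = (4.5) + (3.5) + (-19) + (-6) = -17
Area = |Σ|/2 = 8.5.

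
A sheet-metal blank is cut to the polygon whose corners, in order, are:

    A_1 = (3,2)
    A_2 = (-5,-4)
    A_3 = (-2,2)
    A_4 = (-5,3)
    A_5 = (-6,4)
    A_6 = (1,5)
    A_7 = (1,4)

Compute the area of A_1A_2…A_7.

31.5

Σ = (-2) + (-18) + (4) + (-2) + (-34) + (-1) + (-10) = -63
Area = |Σ|/2 = 31.5.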